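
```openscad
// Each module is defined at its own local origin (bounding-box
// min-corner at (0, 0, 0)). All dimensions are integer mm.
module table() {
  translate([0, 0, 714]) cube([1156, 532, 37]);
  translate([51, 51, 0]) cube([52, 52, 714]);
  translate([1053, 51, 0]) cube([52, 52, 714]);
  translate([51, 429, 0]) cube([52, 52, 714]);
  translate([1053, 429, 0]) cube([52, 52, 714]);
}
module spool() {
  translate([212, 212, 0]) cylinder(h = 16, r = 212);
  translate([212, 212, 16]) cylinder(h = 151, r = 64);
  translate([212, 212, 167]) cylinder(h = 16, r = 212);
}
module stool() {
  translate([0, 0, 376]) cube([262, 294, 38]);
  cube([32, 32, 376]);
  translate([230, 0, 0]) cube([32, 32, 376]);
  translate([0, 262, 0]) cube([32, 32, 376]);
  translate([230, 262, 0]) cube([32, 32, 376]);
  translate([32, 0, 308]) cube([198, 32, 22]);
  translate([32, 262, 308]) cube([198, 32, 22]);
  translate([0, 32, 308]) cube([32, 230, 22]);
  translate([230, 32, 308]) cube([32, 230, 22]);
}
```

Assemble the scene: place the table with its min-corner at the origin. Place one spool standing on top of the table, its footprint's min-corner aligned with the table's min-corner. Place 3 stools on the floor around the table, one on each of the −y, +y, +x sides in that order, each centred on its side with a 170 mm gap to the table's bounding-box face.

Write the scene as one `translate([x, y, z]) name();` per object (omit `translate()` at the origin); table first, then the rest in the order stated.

table();
translate([0, 0, 751]) spool();
translate([447, -464, 0]) stool();
translate([447, 702, 0]) stool();
translate([1326, 119, 0]) stool();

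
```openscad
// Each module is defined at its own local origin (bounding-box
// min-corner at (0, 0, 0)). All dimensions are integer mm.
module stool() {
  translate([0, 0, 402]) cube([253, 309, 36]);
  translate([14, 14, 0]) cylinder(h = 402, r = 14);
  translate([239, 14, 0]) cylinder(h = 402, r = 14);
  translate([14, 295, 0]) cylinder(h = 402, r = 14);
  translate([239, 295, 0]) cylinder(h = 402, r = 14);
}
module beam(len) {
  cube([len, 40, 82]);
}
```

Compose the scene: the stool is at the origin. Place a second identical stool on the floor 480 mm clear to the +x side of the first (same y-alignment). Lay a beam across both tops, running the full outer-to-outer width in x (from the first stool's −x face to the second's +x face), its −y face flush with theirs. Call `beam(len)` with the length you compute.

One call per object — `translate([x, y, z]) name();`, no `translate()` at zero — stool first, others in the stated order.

stool();
translate([733, 0, 0]) stool();
translate([0, 0, 438]) beam(986);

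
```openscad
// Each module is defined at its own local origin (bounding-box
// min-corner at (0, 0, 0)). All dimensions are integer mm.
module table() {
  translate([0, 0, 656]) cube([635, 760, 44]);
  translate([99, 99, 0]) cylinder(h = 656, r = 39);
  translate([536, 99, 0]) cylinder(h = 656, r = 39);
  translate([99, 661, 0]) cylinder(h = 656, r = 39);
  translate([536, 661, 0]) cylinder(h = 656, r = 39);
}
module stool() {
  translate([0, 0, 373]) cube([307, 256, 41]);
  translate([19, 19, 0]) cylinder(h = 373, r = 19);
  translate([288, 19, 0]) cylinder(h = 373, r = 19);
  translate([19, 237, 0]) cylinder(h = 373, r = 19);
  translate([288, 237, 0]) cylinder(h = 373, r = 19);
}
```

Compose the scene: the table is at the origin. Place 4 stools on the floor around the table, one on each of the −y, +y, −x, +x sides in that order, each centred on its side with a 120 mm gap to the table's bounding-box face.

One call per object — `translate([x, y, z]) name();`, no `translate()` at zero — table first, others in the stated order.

table();
translate([164, -376, 0]) stool();
translate([164, 880, 0]) stool();
translate([-427, 252, 0]) stool();
translate([755, 252, 0]) stool();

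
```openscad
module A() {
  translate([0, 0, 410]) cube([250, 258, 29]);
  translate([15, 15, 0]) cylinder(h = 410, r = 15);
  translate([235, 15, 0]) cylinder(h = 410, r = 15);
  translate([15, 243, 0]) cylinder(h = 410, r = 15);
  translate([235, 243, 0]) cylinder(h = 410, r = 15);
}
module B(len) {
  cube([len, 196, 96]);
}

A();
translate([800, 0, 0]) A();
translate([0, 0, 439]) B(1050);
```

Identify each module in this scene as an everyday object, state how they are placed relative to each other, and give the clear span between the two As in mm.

A is a stool. B is a beam. A beam spans the tops of two stools. The clear span between the two stools is 550 mm.

Second stool starts at x = 800; first ends at x = 250; clear span = 800 − 250 = 550 mm.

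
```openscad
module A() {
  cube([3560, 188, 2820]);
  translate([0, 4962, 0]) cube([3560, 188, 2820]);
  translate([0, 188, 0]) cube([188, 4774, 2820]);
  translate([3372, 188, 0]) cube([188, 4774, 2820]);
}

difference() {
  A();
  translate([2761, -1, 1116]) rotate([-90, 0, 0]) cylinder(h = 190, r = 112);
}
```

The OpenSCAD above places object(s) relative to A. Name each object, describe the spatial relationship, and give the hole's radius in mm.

The subtracted cylinder has r = 112 mm.

A is a house frame. The house frame has a circular hole through its front wall. The hole's radius is 112 mm.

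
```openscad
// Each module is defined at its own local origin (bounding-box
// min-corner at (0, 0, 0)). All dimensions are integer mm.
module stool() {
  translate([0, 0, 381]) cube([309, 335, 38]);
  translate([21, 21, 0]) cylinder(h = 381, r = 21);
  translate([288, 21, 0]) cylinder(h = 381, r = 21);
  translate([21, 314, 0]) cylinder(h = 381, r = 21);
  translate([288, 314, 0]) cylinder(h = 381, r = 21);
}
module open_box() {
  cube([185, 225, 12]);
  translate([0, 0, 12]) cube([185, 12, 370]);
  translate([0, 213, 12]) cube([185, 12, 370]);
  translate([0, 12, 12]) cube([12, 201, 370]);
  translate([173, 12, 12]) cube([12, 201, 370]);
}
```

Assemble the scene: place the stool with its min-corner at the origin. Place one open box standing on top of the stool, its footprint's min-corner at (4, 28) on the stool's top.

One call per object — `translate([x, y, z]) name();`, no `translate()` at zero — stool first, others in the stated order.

stool();
translate([4, 28, 419]) open_box();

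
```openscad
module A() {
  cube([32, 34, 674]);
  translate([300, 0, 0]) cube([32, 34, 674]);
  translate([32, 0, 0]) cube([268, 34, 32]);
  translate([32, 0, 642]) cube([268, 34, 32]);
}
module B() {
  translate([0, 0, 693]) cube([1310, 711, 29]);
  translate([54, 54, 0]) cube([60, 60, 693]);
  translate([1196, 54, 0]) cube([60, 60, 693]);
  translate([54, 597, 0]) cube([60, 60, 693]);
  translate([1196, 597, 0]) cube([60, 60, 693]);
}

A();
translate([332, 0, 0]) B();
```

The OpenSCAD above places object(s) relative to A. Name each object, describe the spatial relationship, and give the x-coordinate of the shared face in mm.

A is a picture frame. B is a table. The table is against the picture frame's +x side, with their −y faces flush. The x-coordinate of the shared face is 332 mm.

The picture frame's +x face and the table's −x face are both at x = 332 mm.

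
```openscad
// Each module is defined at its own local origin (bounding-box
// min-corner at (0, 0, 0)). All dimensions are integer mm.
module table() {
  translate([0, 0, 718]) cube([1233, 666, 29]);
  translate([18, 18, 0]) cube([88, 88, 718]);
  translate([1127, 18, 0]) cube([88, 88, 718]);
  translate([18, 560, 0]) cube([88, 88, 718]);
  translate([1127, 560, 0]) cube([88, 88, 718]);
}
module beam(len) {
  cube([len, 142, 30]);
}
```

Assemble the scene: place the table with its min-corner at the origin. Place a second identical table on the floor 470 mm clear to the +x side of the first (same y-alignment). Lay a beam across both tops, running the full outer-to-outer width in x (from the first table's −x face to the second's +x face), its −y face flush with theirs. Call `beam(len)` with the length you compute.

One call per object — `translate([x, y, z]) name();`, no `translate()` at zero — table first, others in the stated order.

table();
translate([1703, 0, 0]) table();
translate([0, 0, 747]) beam(2936);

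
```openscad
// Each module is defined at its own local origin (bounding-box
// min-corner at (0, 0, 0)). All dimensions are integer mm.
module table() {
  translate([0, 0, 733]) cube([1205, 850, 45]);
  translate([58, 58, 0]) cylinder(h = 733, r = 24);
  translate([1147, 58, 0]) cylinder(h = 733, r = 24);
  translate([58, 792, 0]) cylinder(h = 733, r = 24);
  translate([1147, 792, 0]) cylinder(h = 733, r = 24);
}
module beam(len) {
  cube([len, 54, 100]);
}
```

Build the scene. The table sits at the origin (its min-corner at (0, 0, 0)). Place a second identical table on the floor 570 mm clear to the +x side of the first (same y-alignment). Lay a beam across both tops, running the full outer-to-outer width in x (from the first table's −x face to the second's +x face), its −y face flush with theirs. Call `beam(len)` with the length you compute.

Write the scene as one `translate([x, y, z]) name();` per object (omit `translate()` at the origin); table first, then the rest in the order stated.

table();
translate([1775, 0, 0]) table();
translate([0, 0, 778]) beam(2980);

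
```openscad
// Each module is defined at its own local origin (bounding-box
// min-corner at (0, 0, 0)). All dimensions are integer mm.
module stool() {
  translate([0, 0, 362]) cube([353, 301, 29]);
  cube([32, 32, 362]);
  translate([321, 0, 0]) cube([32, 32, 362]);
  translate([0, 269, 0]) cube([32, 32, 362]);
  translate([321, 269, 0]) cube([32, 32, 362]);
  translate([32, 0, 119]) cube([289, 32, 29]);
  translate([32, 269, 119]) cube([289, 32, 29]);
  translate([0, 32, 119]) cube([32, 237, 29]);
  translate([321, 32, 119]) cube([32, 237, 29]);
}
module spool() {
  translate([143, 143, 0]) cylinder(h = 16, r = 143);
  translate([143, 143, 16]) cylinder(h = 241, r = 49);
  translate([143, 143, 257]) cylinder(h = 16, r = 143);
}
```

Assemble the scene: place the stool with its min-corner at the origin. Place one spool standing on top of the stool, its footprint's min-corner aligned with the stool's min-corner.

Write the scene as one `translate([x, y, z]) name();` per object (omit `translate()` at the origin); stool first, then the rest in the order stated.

stool();
translate([0, 0, 391]) spool();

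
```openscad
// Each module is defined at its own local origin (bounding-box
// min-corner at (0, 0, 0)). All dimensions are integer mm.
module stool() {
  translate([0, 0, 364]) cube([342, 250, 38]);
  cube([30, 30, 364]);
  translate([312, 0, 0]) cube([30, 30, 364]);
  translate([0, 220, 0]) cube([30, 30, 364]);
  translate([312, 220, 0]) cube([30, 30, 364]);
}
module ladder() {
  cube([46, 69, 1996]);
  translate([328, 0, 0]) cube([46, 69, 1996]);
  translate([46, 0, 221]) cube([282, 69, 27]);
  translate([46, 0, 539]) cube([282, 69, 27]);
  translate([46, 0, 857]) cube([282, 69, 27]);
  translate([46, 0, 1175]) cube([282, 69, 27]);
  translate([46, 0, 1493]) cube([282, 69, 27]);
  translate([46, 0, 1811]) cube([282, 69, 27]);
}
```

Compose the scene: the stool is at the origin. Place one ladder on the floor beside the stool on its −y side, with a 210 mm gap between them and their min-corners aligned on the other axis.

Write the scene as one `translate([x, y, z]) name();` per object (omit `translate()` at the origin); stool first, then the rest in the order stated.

stool();
translate([0, -279, 0]) ladder();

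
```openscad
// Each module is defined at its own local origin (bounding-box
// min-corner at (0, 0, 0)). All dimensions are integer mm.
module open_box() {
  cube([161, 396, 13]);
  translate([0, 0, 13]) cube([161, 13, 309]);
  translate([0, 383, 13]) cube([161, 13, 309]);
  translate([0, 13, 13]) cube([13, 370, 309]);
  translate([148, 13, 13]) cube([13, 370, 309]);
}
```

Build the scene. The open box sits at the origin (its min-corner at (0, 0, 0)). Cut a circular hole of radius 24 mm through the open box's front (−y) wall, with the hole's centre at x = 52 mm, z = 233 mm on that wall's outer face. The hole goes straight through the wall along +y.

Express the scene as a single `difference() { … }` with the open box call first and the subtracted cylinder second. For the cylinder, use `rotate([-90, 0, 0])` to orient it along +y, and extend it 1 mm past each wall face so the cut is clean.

difference() {
  open_box();
  translate([52, -1, 233]) rotate([-90, 0, 0]) cylinder(h = 15, r = 24);
}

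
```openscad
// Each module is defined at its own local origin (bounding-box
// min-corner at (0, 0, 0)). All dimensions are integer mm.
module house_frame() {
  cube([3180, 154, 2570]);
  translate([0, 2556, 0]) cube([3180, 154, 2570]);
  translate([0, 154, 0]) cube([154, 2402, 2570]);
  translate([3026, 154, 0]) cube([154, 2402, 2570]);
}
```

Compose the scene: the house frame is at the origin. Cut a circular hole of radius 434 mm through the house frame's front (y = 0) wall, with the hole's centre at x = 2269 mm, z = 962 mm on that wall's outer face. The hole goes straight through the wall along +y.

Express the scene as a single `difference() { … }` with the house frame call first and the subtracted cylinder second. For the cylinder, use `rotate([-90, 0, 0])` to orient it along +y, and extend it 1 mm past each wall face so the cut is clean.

difference() {
  house_frame();
  translate([2269, -1, 962]) rotate([-90, 0, 0]) cylinder(h = 156, r = 434);
}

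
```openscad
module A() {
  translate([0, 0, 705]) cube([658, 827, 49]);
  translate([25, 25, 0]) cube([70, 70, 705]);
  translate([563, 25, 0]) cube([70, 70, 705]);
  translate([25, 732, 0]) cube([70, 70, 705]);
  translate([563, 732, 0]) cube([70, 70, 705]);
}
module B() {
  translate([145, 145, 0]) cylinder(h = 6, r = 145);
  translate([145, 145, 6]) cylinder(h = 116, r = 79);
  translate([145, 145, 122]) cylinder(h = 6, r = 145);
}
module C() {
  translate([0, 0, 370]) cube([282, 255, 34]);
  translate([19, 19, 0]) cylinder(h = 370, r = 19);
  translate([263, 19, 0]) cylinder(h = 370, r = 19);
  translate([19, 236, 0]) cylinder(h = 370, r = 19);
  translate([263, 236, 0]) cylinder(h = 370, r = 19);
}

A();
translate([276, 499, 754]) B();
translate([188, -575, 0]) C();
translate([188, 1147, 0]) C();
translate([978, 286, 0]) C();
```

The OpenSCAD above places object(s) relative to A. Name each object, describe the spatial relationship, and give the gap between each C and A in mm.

Each stool's nearest face is 320 mm from the table's bounding box.

A is a table. B is a spool. C is a stool. The spool is on top of the table. Three stools sit around the table at the −y, +y, +x sides. The gap between each stool and the table is 320 mm.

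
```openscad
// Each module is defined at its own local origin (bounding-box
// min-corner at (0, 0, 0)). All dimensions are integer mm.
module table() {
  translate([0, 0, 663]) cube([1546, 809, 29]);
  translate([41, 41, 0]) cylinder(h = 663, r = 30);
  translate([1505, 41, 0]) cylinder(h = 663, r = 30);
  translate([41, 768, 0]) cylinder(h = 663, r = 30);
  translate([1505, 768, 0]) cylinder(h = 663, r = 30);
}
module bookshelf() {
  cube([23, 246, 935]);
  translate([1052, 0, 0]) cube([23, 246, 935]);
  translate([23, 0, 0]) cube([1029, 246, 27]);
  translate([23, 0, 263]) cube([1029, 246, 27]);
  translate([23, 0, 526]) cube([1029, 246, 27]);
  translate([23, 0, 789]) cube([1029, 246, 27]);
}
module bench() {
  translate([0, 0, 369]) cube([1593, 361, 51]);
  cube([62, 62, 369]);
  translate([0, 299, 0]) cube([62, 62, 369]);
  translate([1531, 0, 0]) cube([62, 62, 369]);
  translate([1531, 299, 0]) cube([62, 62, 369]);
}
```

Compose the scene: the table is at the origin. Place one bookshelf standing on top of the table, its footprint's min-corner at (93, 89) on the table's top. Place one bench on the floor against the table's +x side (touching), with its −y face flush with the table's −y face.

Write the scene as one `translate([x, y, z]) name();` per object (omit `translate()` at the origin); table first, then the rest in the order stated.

table();
translate([93, 89, 692]) bookshelf();
translate([1546, 0, 0]) bench();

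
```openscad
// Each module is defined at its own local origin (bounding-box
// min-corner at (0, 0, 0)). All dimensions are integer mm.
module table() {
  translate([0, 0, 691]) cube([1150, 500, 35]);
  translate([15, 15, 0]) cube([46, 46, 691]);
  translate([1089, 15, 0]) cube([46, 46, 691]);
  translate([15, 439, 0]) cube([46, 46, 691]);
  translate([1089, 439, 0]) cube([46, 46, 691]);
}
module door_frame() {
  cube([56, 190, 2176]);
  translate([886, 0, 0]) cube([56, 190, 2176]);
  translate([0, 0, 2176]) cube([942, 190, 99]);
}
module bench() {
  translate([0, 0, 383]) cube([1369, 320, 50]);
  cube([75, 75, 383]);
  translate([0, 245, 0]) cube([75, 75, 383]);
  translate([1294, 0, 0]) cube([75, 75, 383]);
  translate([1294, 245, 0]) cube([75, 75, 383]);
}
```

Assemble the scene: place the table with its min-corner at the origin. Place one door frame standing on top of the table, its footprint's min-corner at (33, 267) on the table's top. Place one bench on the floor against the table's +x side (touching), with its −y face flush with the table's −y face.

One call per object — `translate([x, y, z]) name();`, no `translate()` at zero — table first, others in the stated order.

table();
translate([33, 267, 726]) door_frame();
translate([1150, 0, 0]) bench();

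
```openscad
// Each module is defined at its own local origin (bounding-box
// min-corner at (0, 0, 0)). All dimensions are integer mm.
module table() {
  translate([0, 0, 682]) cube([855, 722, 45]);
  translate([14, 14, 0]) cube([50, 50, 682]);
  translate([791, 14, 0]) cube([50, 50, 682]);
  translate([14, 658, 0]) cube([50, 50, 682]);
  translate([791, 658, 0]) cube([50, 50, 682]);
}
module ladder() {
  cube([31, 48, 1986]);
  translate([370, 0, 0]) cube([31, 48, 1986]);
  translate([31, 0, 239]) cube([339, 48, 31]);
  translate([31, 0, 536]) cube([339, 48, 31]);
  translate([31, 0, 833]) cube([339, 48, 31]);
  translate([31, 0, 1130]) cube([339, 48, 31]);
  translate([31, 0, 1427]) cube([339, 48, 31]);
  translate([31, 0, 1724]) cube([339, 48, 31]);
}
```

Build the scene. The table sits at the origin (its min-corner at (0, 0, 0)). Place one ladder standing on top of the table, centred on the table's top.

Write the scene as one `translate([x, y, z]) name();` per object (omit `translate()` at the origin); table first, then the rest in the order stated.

table();
translate([227, 337, 727]) ladder();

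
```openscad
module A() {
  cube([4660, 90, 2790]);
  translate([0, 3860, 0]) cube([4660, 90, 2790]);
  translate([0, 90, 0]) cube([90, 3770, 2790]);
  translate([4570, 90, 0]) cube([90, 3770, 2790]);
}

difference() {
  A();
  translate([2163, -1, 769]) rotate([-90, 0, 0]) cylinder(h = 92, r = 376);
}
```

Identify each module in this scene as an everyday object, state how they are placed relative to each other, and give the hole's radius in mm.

A is a house frame. The house frame has a circular hole through its front wall. The hole's radius is 376 mm.

The subtracted cylinder has r = 376 mm.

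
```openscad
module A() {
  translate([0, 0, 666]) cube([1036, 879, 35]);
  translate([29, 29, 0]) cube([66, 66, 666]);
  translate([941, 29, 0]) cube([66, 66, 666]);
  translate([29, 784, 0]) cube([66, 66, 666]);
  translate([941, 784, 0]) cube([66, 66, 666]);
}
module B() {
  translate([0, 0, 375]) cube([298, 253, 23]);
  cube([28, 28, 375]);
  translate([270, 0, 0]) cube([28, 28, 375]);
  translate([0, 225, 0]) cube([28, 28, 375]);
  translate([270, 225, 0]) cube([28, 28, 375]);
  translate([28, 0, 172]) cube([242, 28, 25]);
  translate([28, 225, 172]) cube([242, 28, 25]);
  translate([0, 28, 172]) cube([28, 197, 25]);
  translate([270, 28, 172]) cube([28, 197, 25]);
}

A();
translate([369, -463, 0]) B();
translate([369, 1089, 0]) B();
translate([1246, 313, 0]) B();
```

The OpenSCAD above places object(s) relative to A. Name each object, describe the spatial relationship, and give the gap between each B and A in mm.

A is a table. B is a stool. Three stools sit around the table at the −y, +y, +x sides. The gap between each stool and the table is 210 mm.

Each stool's nearest face is 210 mm from the table's bounding box.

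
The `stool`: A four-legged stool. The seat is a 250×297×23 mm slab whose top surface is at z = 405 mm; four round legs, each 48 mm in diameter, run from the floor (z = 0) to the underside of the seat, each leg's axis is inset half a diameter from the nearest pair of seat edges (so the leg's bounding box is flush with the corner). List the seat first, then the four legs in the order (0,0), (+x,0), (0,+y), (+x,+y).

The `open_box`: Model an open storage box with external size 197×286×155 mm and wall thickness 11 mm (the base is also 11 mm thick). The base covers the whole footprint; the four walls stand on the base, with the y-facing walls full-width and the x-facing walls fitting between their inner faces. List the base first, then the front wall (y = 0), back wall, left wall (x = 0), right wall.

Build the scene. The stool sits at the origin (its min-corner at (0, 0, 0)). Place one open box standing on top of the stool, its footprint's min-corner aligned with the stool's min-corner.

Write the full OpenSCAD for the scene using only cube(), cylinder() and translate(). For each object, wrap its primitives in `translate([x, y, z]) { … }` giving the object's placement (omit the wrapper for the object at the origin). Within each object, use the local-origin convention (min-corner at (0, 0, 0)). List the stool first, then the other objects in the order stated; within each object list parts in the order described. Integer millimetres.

translate([0, 0, 382]) cube([250, 297, 23]);
translate([24, 24, 0]) cylinder(h = 382, r = 24);
translate([226, 24, 0]) cylinder(h = 382, r = 24);
translate([24, 273, 0]) cylinder(h = 382, r = 24);
translate([226, 273, 0]) cylinder(h = 382, r = 24);
translate([0, 0, 405]) {
  cube([197, 286, 11]);
  translate([0, 0, 11]) cube([197, 11, 144]);
  translate([0, 275, 11]) cube([197, 11, 144]);
  translate([0, 11, 11]) cube([11, 264, 144]);
  translate([186, 11, 11]) cube([11, 264, 144]);
}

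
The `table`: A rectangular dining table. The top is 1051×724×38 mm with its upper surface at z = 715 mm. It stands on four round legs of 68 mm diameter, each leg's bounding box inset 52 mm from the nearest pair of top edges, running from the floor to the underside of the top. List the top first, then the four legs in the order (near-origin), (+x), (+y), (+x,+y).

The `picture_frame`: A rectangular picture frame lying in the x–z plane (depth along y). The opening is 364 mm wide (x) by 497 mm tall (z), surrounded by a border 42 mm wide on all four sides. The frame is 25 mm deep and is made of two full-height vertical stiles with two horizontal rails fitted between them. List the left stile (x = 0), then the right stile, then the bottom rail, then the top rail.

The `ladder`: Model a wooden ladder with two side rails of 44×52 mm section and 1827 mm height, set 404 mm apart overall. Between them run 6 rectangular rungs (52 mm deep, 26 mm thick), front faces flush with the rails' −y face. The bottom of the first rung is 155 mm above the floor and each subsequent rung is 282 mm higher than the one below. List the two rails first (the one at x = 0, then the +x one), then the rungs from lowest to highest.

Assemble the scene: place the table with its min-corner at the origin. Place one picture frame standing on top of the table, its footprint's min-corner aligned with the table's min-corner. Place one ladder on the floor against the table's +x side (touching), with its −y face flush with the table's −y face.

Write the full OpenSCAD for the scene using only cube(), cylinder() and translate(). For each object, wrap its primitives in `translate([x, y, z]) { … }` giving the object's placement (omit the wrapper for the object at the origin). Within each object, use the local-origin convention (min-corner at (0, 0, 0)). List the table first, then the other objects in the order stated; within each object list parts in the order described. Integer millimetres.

translate([0, 0, 677]) cube([1051, 724, 38]);
translate([86, 86, 0]) cylinder(h = 677, r = 34);
translate([965, 86, 0]) cylinder(h = 677, r = 34);
translate([86, 638, 0]) cylinder(h = 677, r = 34);
translate([965, 638, 0]) cylinder(h = 677, r = 34);
translate([0, 0, 715]) {
  cube([42, 25, 581]);
  translate([406, 0, 0]) cube([42, 25, 581]);
  translate([42, 0, 0]) cube([364, 25, 42]);
  translate([42, 0, 539]) cube([364, 25, 42]);
}
translate([1051, 0, 0]) {
  cube([44, 52, 1827]);
  translate([360, 0, 0]) cube([44, 52, 1827]);
  translate([44, 0, 155]) cube([316, 52, 26]);
  translate([44, 0, 437]) cube([316, 52, 26]);
  translate([44, 0, 719]) cube([316, 52, 26]);
  translate([44, 0, 1001]) cube([316, 52, 26]);
  translate([44, 0, 1283]) cube([316, 52, 26]);
  translate([44, 0, 1565]) cube([316, 52, 26]);
}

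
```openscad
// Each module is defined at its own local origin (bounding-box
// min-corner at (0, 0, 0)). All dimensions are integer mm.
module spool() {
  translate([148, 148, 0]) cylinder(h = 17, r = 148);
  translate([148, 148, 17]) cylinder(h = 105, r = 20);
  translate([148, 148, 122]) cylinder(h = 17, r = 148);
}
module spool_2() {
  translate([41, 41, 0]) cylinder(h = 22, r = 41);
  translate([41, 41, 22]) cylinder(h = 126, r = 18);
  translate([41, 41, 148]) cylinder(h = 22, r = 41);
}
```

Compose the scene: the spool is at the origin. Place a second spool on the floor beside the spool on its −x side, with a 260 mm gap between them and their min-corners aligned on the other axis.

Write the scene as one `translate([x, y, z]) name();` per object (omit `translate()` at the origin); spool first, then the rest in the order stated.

spool();
translate([-342, 0, 0]) spool_2();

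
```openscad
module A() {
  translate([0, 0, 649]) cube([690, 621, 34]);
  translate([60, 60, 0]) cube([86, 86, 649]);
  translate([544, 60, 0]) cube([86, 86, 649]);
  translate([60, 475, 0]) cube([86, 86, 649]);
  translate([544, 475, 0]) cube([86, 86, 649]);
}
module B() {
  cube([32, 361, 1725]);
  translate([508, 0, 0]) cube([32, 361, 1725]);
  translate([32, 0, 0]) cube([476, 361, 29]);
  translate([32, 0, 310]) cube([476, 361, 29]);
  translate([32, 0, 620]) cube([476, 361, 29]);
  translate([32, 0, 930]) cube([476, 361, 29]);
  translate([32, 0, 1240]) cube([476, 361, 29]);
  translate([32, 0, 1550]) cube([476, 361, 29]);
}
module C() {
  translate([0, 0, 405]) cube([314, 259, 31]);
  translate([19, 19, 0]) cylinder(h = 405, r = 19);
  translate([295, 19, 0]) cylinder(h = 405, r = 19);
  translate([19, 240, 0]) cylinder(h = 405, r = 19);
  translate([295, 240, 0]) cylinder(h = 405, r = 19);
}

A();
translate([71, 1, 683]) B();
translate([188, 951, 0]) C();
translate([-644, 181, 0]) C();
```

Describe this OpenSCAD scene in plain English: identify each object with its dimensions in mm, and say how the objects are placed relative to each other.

A is a table with a 690×621 mm rectangular top, 34 mm thick, top surface at z = 683 mm, supported by four 86×86 mm square legs, each inset 60 mm from the nearest pair of top edges, running from the floor.

B is a bookshelf 540 mm wide overall, 361 mm deep and 1725 mm tall. The two sides are 32 mm thick vertical panels. 6 horizontal shelves of 29 mm thickness span between the inner faces of the sides; the lowest shelf sits on the floor and shelves are stacked with a clear vertical gap of 281 mm between each pair.

C is a simple wooden stool: a rectangular seat 314 mm (x) by 259 mm (y), 31 mm thick, top face at z = 436 mm, on four round legs, each 38 mm in diameter. The legs rest on z = 0, each leg's axis is inset half a diameter from the nearest pair of seat edges (so the leg's bounding box is flush with the corner).

The bookshelf is on top of the table. Two stools sit around the table at the +y, −x sides.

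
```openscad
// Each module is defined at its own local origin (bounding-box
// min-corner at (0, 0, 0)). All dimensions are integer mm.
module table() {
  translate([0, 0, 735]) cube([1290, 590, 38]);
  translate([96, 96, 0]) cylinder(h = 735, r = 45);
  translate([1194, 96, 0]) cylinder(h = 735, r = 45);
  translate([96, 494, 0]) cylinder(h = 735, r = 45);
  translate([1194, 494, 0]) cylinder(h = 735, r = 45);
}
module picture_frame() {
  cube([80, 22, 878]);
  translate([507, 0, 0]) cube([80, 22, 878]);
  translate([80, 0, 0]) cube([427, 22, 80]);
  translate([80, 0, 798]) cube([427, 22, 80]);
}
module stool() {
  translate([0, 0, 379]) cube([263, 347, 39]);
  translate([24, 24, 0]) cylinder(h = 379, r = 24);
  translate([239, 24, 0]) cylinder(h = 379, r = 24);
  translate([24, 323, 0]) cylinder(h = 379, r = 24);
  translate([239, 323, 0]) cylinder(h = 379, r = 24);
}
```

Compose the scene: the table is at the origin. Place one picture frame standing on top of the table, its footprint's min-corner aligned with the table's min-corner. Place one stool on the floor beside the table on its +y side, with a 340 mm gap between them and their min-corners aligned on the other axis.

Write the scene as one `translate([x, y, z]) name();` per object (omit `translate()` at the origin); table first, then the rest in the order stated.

table();
translate([0, 0, 773]) picture_frame();
translate([0, 930, 0]) stool();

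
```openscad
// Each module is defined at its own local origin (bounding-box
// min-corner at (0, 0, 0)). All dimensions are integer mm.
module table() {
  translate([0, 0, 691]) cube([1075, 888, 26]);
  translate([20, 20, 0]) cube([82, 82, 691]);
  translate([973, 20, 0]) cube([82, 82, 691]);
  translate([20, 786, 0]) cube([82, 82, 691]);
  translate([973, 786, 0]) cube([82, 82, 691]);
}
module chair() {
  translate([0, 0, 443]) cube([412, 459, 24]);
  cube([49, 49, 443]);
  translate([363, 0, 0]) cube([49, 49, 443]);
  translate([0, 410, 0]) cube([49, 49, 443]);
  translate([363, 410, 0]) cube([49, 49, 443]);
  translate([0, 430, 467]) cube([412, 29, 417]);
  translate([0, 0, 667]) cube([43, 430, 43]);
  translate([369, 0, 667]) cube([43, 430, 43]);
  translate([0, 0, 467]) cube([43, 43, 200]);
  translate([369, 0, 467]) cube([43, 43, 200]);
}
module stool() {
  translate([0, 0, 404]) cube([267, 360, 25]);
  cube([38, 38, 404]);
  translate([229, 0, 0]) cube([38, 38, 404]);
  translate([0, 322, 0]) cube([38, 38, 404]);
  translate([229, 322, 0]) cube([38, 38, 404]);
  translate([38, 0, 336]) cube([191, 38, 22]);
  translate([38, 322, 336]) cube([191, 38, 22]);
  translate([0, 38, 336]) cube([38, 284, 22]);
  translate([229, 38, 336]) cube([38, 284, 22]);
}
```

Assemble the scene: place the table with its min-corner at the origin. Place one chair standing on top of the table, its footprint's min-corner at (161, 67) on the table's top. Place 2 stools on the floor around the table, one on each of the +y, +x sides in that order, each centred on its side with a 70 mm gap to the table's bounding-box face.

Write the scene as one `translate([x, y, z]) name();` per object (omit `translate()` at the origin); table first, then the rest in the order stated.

table();
translate([161, 67, 717]) chair();
translate([404, 958, 0]) stool();
translate([1145, 264, 0]) stool();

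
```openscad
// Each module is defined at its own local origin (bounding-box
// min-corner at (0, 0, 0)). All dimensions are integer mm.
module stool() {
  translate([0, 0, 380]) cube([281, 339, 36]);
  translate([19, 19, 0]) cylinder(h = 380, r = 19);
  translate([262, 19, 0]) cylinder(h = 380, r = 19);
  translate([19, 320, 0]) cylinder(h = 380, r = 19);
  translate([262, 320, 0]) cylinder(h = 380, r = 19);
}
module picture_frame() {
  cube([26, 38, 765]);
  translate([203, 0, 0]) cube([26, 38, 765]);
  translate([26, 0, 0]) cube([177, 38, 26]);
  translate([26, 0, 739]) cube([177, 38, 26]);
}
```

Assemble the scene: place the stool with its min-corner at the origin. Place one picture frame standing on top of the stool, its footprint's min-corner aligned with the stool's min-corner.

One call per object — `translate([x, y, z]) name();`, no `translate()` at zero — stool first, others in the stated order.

stool();
translate([0, 0, 416]) picture_frame();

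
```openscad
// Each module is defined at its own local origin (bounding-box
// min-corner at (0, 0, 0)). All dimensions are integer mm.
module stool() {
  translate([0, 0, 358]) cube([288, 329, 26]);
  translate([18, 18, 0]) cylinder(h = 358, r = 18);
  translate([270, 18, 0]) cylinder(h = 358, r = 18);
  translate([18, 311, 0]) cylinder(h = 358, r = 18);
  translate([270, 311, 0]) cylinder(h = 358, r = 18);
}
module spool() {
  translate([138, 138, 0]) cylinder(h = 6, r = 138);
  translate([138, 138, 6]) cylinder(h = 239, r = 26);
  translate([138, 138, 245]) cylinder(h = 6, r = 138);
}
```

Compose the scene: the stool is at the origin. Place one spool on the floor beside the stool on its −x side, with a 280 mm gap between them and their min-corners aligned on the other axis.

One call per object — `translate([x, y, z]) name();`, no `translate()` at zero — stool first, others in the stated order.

stool();
translate([-556, 0, 0]) spool();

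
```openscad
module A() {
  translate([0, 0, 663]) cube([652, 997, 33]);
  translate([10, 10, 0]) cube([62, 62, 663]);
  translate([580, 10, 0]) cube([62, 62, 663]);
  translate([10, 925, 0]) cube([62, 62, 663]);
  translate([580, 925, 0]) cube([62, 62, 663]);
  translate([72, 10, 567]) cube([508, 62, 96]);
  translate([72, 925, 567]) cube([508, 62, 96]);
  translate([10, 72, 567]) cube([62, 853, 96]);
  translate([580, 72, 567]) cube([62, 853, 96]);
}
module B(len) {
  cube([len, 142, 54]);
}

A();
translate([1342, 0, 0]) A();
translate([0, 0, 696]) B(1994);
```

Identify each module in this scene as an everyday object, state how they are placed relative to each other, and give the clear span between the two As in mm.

A is a table. B is a beam. A beam spans the tops of two tables. The clear span between the two tables is 690 mm.

Second table starts at x = 1342; first ends at x = 652; clear span = 1342 − 652 = 690 mm.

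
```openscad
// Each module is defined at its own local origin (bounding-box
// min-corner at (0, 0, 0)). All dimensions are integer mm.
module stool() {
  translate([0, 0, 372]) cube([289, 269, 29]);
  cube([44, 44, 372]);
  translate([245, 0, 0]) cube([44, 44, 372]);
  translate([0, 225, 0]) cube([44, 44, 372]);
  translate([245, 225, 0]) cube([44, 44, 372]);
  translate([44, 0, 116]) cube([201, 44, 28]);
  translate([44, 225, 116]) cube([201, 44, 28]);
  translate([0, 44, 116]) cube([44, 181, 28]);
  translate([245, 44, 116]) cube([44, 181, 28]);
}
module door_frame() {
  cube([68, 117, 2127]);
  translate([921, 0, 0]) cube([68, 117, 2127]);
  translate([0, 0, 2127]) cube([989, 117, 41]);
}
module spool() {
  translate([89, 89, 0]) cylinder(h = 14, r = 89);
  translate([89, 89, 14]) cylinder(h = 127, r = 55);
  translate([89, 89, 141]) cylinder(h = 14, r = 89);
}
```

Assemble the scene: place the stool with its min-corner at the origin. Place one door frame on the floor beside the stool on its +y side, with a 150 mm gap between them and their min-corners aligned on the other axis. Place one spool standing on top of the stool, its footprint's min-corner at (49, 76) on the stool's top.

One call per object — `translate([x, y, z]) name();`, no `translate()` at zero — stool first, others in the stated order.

stool();
translate([0, 419, 0]) door_frame();
translate([49, 76, 401]) spool();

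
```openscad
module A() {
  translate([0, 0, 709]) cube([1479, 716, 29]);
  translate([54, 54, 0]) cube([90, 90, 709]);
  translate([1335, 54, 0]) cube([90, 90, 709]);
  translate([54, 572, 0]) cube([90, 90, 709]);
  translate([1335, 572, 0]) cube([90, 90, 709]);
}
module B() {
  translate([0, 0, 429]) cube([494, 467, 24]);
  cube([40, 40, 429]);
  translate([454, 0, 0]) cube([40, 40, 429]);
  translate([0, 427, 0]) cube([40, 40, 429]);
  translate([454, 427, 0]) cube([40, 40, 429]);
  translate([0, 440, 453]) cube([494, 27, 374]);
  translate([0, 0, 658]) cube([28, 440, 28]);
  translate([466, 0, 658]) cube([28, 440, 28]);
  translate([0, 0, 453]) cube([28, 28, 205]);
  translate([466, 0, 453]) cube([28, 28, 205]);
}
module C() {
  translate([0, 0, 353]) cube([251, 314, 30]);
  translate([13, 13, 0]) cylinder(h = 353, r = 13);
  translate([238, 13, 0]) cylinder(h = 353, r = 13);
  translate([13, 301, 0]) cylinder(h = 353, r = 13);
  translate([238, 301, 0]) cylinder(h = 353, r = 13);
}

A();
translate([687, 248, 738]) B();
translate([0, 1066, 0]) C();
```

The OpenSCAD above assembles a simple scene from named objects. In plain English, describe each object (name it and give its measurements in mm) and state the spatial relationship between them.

A is a table: top 1479 mm (x) × 716 mm (y), 29 mm thick, upper face at z = 738 mm, on four 90×90 mm square legs, each inset 54 mm from the nearest pair of top edges, running from z = 0 to the bottom of the top.

B is a chair: 494×467 mm seat, 24 mm thick, top at z = 453 mm, on four 40 mm square corner legs flush with the seat edges. A 27 mm thick backrest slab spans the full seat width, extending 374 mm above the seat top, its back face flush with the seat's +y edge. Two armrests of 28×28 mm section run along each side from the seat's front edge to the front of the backrest, top faces 233 mm above the seat top and outer faces flush with the seat's x-edges; a 28×28 mm post under the front of each armrest stands on the seat at the front corner.

C is a simple wooden stool: a rectangular seat 251 mm (x) by 314 mm (y), 30 mm thick, top face at z = 383 mm, on four round legs, each 26 mm in diameter. The legs rest on z = 0, each leg's axis is inset half a diameter from the nearest pair of seat edges (so the leg's bounding box is flush with the corner).

The chair is on top of the table. The stool is on the floor beside the table on its +y side.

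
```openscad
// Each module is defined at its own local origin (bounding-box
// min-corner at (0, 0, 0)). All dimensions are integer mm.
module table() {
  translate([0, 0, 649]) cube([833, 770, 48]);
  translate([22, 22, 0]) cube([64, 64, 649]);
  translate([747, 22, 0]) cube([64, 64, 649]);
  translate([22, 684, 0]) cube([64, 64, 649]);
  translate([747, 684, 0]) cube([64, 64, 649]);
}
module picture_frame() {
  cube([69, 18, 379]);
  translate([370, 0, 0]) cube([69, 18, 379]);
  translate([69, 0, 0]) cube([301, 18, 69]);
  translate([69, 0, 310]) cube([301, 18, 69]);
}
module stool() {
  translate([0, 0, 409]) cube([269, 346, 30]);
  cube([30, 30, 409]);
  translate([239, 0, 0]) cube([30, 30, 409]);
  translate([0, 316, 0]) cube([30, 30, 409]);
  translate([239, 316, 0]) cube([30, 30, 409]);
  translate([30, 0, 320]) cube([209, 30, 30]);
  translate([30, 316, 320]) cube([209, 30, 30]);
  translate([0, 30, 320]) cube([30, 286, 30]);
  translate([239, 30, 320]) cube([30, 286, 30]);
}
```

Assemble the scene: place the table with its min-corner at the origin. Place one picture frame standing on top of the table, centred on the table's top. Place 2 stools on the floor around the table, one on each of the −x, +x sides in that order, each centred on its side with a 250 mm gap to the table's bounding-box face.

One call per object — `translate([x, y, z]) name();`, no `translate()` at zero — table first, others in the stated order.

table();
translate([197, 376, 697]) picture_frame();
translate([-519, 212, 0]) stool();
translate([1083, 212, 0]) stool();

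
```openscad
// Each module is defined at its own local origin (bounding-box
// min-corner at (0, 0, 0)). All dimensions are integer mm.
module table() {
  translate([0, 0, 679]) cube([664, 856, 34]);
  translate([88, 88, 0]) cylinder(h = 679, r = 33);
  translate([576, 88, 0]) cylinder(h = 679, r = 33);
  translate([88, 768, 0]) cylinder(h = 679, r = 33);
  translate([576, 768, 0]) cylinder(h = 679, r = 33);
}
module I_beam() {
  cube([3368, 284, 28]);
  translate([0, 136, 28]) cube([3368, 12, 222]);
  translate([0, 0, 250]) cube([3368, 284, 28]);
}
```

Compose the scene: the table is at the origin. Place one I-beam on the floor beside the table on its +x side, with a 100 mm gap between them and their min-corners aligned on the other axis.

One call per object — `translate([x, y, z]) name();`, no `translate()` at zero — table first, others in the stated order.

table();
translate([764, 0, 0]) I_beam();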